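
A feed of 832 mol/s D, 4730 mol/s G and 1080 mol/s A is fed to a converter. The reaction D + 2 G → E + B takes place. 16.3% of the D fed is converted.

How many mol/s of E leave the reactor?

D reacted = 0.163 × 832 = 135.6 mol/s; ν_D = −1, so ξ = 135.6/1 = 135.6 mol/s.
Outlet amounts (n = n₀ + ν ξ):
  D: 832 − 1(135.6) = 696.4
  G: 4730 − 2(135.6) = 4459
  E: 0 + 1(135.6) = 135.6
  B: 0 + 1(135.6) = 135.6
  A: 1080 (inert)

136 mol/s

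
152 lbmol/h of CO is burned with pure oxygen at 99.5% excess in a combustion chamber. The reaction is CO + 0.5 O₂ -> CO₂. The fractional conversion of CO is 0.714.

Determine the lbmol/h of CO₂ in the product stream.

109 lbmol/h

Stoichiometric O₂ = 0.5 × 152 = 76 lbmol/h; O₂ fed = 76 × 1.995 = 151.6 lbmol/h.
Fuel reacted = 0.714 × 152 → ξ = 108.5 lbmol/h.
Outlet (n = n₀ + ν ξ):
  CO: 152 − 1(108.5) = 43.47
  O₂: 151.6 − 0.5(108.5) = 97.36
  CO₂: 0 + 1(108.5) = 108.5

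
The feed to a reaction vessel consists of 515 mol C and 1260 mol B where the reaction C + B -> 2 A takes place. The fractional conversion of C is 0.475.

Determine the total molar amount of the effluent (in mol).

C reacted = 0.475 × 515 = 244.6 mol; ν_C = −1, so ξ = 244.6/1 = 244.6 mol.
Outlet amounts (n = n₀ + ν ξ):
  C: 515 − 1(244.6) = 270.4
  B: 1260 − 1(244.6) = 1015
  A: 0 + 2(244.6) = 489.2
Total out = 270.4 + 1015 + 489.2 = 1775 mol.

1780 mol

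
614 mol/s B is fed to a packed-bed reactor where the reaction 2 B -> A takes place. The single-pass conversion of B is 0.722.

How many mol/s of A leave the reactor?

222 mol/s

B reacted = 0.722 × 614 = 443.3 mol/s; ν_B = −2, so ξ = 443.3/2 = 221.7 mol/s.
Outlet amounts (n = n₀ + ν ξ):
  B: 614 − 2(221.7) = 170.7
  A: 0 + 1(221.7) = 221.7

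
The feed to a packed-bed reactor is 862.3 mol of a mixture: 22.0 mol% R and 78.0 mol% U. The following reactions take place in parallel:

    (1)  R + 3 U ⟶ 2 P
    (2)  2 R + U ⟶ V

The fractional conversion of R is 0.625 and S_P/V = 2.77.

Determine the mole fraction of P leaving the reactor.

Conversion of R: R consumed = 0.625 × 189.7 = 118.6 mol = 1ξ₁ + 2ξ₂.
Selectivity: 2ξ₁ / (1ξ₂) = 2.77 → ξ₁ = 1.385 ξ₂.
Substitute: (1·1.385 + 2) ξ₂ = 118.6 → ξ₂ = 35.03 mol, ξ₁ = 48.51 mol.
Outlet amounts (n = n₀ + Σ ν·ξ):
  R: 189.7 − 1(48.51) − 2(35.03) = 71.14
  U: 672.6 − 3(48.51) − 1(35.03) = 492
  P: 0 + 2(48.51) = 97.02
  V: 0 + 1(35.03) = 35.03
Total out = 695.2 mol; y_P = 97.02 / 695.2 = 0.1396.

0.14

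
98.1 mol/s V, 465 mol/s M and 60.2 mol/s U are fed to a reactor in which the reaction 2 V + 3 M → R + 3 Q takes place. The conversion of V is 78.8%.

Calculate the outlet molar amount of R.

38.7 mol/s

V reacted = 0.788 × 98.1 = 77.3 mol/s; ν_V = −2, so ξ = 77.3/2 = 38.65 mol/s.
Outlet amounts (n = n₀ + ν ξ):
  V: 98.1 − 2(38.65) = 20.8
  M: 465 − 3(38.65) = 349
  R: 0 + 1(38.65) = 38.65
  Q: 0 + 3(38.65) = 116
  U: 60.2 (inert)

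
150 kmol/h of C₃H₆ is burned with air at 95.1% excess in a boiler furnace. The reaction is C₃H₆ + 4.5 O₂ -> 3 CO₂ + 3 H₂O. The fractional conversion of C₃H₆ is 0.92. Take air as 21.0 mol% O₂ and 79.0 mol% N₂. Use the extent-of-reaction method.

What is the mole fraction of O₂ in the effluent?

0.107

Stoichiometric O₂ = 4.5 × 150 = 675 kmol/h; O₂ fed = 675 × 1.951 = 1317 kmol/h.
N₂ fed = 1317 × 79/21 = 4954 kmol/h.
Fuel reacted = 0.92 × 150 → ξ = 138 kmol/h.
Outlet (n = n₀ + ν ξ):
  C₃H₆: 150 − 1(138) = 12
  O₂: 1317 − 4.5(138) = 695.9
  N₂: 4954 (inert)
  CO₂: 0 + 3(138) = 414
  H₂O: 0 + 3(138) = 414
Total out = 6490 kmol/h; y_O₂ = 695.9 / 6490 = 0.1072.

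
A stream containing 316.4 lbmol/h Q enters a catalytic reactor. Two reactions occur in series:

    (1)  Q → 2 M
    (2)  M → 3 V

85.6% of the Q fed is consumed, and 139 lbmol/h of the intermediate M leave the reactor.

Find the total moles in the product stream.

Conversion of Q: Q consumed = 1ξ₁ = 0.856 × 316.4 → ξ₁ = 270.8 lbmol/h.
M balance: n_M = 0 + 2ξ₁ − 1ξ₂ = 139 → ξ₂ = (2·270.8 − 139)/1 = 402.7 lbmol/h.
Outlet amounts (n = n₀ + Σ ν·ξ):
  Q: 316.4 − 1(270.8) = 45.56
  M: 0 + 2(270.8) − 1(402.7) = 139
  V: 0 + 3(402.7) = 1208
Total out = 45.56 + 139 + 1208 = 1393 lbmol/h.

1390 lbmol/h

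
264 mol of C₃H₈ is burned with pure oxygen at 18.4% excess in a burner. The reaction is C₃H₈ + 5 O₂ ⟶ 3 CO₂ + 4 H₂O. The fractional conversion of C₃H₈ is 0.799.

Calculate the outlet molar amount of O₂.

508 mol

Stoichiometric O₂ = 5 × 264 = 1320 mol; O₂ fed = 1320 × 1.184 = 1563 mol.
Fuel reacted = 0.799 × 264 → ξ = 210.9 mol.
Outlet (n = n₀ + ν ξ):
  C₃H₈: 264 − 1(210.9) = 53.06
  O₂: 1563 − 5(210.9) = 508.2
  CO₂: 0 + 3(210.9) = 632.8
  H₂O: 0 + 4(210.9) = 843.7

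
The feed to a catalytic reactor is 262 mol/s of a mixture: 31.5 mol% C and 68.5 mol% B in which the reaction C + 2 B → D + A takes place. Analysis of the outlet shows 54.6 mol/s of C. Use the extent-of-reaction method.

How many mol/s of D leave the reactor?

For C: n = n₀ − 1ξ → 54.6 = 82.53 − 1ξ, giving ξ = 27.93 mol/s.
Outlet amounts (n = n₀ + ν ξ):
  C: 82.53 − 1(27.93) = 54.6
  B: 179.5 − 2(27.93) = 123.6
  D: 0 + 1(27.93) = 27.93
  A: 0 + 1(27.93) = 27.93

27.9 mol/s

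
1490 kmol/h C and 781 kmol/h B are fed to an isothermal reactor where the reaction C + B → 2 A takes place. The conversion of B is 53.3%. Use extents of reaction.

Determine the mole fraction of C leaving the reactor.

0.473

B reacted = 0.533 × 781 = 416.3 kmol/h; ν_B = −1, so ξ = 416.3/1 = 416.3 kmol/h.
Outlet amounts (n = n₀ + ν ξ):
  C: 1490 − 1(416.3) = 1074
  B: 781 − 1(416.3) = 364.7
  A: 0 + 2(416.3) = 832.5
Total out = 2271 kmol/h; y_C = 1074 / 2271 = 0.4728.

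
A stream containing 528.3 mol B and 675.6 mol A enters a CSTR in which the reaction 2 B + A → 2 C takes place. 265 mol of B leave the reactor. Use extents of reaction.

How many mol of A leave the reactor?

For B: n = n₀ − 2ξ → 265 = 528.3 − 2ξ, giving ξ = 131.6 mol.
Outlet amounts (n = n₀ + ν ξ):
  B: 528.3 − 2(131.6) = 265
  A: 675.6 − 1(131.6) = 544
  C: 0 + 2(131.6) = 263.3

544 mol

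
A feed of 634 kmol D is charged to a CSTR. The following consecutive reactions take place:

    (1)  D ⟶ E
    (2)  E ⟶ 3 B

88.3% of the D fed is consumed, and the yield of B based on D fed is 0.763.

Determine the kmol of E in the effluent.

399 kmol

Conversion of D: D consumed = 1ξ₁ = 0.883 × 634 → ξ₁ = 559.8 kmol.
Yield of B: 3ξ₂ / 634 = 0.763 → ξ₂ = 161.2 kmol.
Outlet amounts (n = n₀ + Σ ν·ξ):
  D: 634 − 1(559.8) = 74.18
  E: 0 + 1(559.8) − 1(161.2) = 398.6
  B: 0 + 3(161.2) = 483.7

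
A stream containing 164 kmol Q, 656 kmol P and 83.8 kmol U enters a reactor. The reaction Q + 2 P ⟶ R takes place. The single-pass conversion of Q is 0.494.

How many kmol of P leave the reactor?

Q reacted = 0.494 × 164 = 81.02 kmol; ν_Q = −1, so ξ = 81.02/1 = 81.02 kmol.
Outlet amounts (n = n₀ + ν ξ):
  Q: 164 − 1(81.02) = 82.98
  P: 656 − 2(81.02) = 494
  R: 0 + 1(81.02) = 81.02
  U: 83.8 (inert)

494 kmol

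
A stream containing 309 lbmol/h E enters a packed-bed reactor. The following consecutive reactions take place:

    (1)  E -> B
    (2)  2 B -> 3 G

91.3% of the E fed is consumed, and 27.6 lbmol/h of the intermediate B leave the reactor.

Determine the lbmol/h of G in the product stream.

Conversion of E: E consumed = 1ξ₁ = 0.913 × 309 → ξ₁ = 282.1 lbmol/h.
B balance: n_B = 0 + 1ξ₁ − 2ξ₂ = 27.6 → ξ₂ = (1·282.1 − 27.6)/2 = 127.3 lbmol/h.
Outlet amounts (n = n₀ + Σ ν·ξ):
  E: 309 − 1(282.1) = 26.88
  B: 0 + 1(282.1) − 2(127.3) = 27.6
  G: 0 + 3(127.3) = 381.8

382 lbmol/h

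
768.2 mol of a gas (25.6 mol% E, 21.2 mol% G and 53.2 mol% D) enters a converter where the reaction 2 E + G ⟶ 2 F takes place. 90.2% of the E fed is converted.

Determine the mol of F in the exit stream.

177 mol

E reacted = 0.902 × 196.7 = 177.4 mol; ν_E = −2, so ξ = 177.4/2 = 88.69 mol.
Outlet amounts (n = n₀ + ν ξ):
  E: 196.7 − 2(88.69) = 19.27
  G: 162.9 − 1(88.69) = 74.17
  F: 0 + 2(88.69) = 177.4
  D: 408.7 (inert)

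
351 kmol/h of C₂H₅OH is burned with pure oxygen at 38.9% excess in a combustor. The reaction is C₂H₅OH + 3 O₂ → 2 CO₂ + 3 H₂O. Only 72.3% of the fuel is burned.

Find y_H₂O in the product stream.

0.368

Stoichiometric O₂ = 3 × 351 = 1053 kmol/h; O₂ fed = 1053 × 1.389 = 1463 kmol/h.
Fuel reacted = 0.723 × 351 → ξ = 253.8 kmol/h.
Outlet (n = n₀ + ν ξ):
  C₂H₅OH: 351 − 1(253.8) = 97.23
  O₂: 1463 − 3(253.8) = 701.3
  CO₂: 0 + 2(253.8) = 507.5
  H₂O: 0 + 3(253.8) = 761.3
Total out = 2067 kmol/h; y_H₂O = 761.3 / 2067 = 0.3683.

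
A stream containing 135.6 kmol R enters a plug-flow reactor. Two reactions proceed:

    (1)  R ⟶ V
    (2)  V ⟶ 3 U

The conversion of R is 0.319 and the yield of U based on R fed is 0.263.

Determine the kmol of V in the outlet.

31.4 kmol

Conversion of R: R consumed = 1ξ₁ = 0.319 × 135.6 → ξ₁ = 43.26 kmol.
Yield of U: 3ξ₂ / 135.6 = 0.263 → ξ₂ = 11.89 kmol.
Outlet amounts (n = n₀ + Σ ν·ξ):
  R: 135.6 − 1(43.26) = 92.34
  V: 0 + 1(43.26) − 1(11.89) = 31.37
  U: 0 + 3(11.89) = 35.66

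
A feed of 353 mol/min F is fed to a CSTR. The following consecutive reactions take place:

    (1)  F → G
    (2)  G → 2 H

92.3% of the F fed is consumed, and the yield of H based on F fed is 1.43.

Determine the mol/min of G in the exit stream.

Conversion of F: F consumed = 1ξ₁ = 0.923 × 353 → ξ₁ = 325.8 mol/min.
Yield of H: 2ξ₂ / 353 = 1.43 → ξ₂ = 252.4 mol/min.
Outlet amounts (n = n₀ + Σ ν·ξ):
  F: 353 − 1(325.8) = 27.18
  G: 0 + 1(325.8) − 1(252.4) = 73.42
  H: 0 + 2(252.4) = 504.8

73.4 mol/min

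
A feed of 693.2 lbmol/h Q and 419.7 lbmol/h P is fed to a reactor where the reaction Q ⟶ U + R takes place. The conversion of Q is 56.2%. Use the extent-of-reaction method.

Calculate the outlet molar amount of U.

390 lbmol/h

Q reacted = 0.562 × 693.2 = 389.6 lbmol/h; ν_Q = −1, so ξ = 389.6/1 = 389.6 lbmol/h.
Outlet amounts (n = n₀ + ν ξ):
  Q: 693.2 − 1(389.6) = 303.6
  U: 0 + 1(389.6) = 389.6
  R: 0 + 1(389.6) = 389.6
  P: 419.7 (inert)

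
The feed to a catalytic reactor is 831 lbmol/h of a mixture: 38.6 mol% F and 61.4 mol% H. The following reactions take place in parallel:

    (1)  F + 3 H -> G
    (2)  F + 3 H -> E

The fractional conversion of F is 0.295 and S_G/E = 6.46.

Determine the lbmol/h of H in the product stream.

Conversion of F: F consumed = 0.295 × 320.8 = 94.63 lbmol/h = 1ξ₁ + 1ξ₂.
Selectivity: 1ξ₁ / (1ξ₂) = 6.46 → ξ₁ = 6.46 ξ₂.
Substitute: (1·6.46 + 1) ξ₂ = 94.63 → ξ₂ = 12.68 lbmol/h, ξ₁ = 81.94 lbmol/h.
Outlet amounts (n = n₀ + Σ ν·ξ):
  F: 320.8 − 1(81.94) − 1(12.68) = 226.1
  H: 510.2 − 3(81.94) − 3(12.68) = 226.4
  G: 0 + 1(81.94) = 81.94
  E: 0 + 1(12.68) = 12.68

226 lbmol/h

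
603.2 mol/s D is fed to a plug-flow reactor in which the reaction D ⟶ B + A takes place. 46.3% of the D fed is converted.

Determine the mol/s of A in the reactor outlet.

279 mol/s

D reacted = 0.463 × 603.2 = 279.3 mol/s; ν_D = −1, so ξ = 279.3/1 = 279.3 mol/s.
Outlet amounts (n = n₀ + ν ξ):
  D: 603.2 − 1(279.3) = 323.9
  B: 0 + 1(279.3) = 279.3
  A: 0 + 1(279.3) = 279.3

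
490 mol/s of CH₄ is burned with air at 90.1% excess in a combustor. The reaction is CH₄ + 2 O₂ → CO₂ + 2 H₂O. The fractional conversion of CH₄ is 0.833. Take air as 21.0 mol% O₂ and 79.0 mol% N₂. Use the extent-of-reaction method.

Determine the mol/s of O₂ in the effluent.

Stoichiometric O₂ = 2 × 490 = 980 mol/s; O₂ fed = 980 × 1.901 = 1863 mol/s.
N₂ fed = 1863 × 79/21 = 7008 mol/s.
Fuel reacted = 0.833 × 490 → ξ = 408.2 mol/s.
Outlet (n = n₀ + ν ξ):
  CH₄: 490 − 1(408.2) = 81.83
  O₂: 1863 − 2(408.2) = 1047
  N₂: 7008 (inert)
  CO₂: 0 + 1(408.2) = 408.2
  H₂O: 0 + 2(408.2) = 816.3

1050 mol/s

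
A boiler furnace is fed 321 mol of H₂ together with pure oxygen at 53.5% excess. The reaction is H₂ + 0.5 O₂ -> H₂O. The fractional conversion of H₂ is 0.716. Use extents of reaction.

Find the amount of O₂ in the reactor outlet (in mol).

Stoichiometric O₂ = 0.5 × 321 = 160.5 mol; O₂ fed = 160.5 × 1.535 = 246.4 mol.
Fuel reacted = 0.716 × 321 → ξ = 229.8 mol.
Outlet (n = n₀ + ν ξ):
  H₂: 321 − 1(229.8) = 91.16
  O₂: 246.4 − 0.5(229.8) = 131.4
  H₂O: 0 + 1(229.8) = 229.8

131 mol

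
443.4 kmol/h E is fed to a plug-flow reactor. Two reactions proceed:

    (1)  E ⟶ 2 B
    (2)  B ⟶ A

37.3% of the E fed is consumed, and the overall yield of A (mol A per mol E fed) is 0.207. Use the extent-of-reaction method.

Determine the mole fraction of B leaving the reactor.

Conversion of E: E consumed = 1ξ₁ = 0.373 × 443.4 → ξ₁ = 165.4 kmol/h.
Yield of A: 1ξ₂ / 443.4 = 0.207 → ξ₂ = 91.78 kmol/h.
Outlet amounts (n = n₀ + Σ ν·ξ):
  E: 443.4 − 1(165.4) = 278
  B: 0 + 2(165.4) − 1(91.78) = 239
  A: 0 + 1(91.78) = 91.78
Total out = 608.8 kmol/h; y_B = 239 / 608.8 = 0.3926.

0.393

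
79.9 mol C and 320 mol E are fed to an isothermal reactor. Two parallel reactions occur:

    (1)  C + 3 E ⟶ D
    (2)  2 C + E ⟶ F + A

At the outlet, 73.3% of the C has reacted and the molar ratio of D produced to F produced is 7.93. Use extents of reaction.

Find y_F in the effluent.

0.0232

Conversion of C: C consumed = 0.733 × 79.9 = 58.57 mol = 1ξ₁ + 2ξ₂.
Selectivity: 1ξ₁ / (1ξ₂) = 7.93 → ξ₁ = 7.93 ξ₂.
Substitute: (1·7.93 + 2) ξ₂ = 58.57 → ξ₂ = 5.898 mol, ξ₁ = 46.77 mol.
Outlet amounts (n = n₀ + Σ ν·ξ):
  C: 79.9 − 1(46.77) − 2(5.898) = 21.33
  E: 320 − 3(46.77) − 1(5.898) = 173.8
  D: 0 + 1(46.77) = 46.77
  F: 0 + 1(5.898) = 5.898
  A: 0 + 1(5.898) = 5.898
Total out = 253.7 mol; y_F = 5.898 / 253.7 = 0.02325.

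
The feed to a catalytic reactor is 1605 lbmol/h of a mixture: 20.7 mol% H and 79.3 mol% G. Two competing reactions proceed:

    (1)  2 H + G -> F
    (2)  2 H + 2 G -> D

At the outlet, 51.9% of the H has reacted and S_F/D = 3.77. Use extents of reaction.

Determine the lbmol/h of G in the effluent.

1170 lbmol/h

Conversion of H: H consumed = 0.519 × 332.2 = 172.4 lbmol/h = 2ξ₁ + 2ξ₂.
Selectivity: 1ξ₁ / (1ξ₂) = 3.77 → ξ₁ = 3.77 ξ₂.
Substitute: (2·3.77 + 2) ξ₂ = 172.4 → ξ₂ = 18.07 lbmol/h, ξ₁ = 68.14 lbmol/h.
Outlet amounts (n = n₀ + Σ ν·ξ):
  H: 332.2 − 2(68.14) − 2(18.07) = 159.8
  G: 1273 − 1(68.14) − 2(18.07) = 1168
  F: 0 + 1(68.14) = 68.14
  D: 0 + 1(18.07) = 18.07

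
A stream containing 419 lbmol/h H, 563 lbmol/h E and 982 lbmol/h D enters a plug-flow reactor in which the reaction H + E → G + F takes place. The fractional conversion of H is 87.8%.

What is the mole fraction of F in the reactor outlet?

0.187

H reacted = 0.878 × 419 = 367.9 lbmol/h; ν_H = −1, so ξ = 367.9/1 = 367.9 lbmol/h.
Outlet amounts (n = n₀ + ν ξ):
  H: 419 − 1(367.9) = 51.12
  E: 563 − 1(367.9) = 195.1
  G: 0 + 1(367.9) = 367.9
  F: 0 + 1(367.9) = 367.9
  D: 982 (inert)
Total out = 1964 lbmol/h; y_F = 367.9 / 1964 = 0.1873.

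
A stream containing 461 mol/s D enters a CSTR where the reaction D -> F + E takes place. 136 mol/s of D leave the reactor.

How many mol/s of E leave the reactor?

For D: n = n₀ − 1ξ → 136 = 461 − 1ξ, giving ξ = 325 mol/s.
Outlet amounts (n = n₀ + ν ξ):
  D: 461 − 1(325) = 136
  F: 0 + 1(325) = 325
  E: 0 + 1(325) = 325

325 mol/s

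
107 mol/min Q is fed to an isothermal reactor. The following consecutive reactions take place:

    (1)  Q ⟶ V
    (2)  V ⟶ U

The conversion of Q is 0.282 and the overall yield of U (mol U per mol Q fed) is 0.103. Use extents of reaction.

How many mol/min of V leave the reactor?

Conversion of Q: Q consumed = 1ξ₁ = 0.282 × 107 → ξ₁ = 30.17 mol/min.
Yield of U: 1ξ₂ / 107 = 0.103 → ξ₂ = 11.02 mol/min.
Outlet amounts (n = n₀ + Σ ν·ξ):
  Q: 107 − 1(30.17) = 76.83
  V: 0 + 1(30.17) − 1(11.02) = 19.15
  U: 0 + 1(11.02) = 11.02

19.2 mol/min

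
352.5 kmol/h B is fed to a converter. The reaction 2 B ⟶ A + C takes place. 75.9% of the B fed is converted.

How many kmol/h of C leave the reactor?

134 kmol/h

B reacted = 0.759 × 352.5 = 267.5 kmol/h; ν_B = −2, so ξ = 267.5/2 = 133.8 kmol/h.
Outlet amounts (n = n₀ + ν ξ):
  B: 352.5 − 2(133.8) = 84.95
  A: 0 + 1(133.8) = 133.8
  C: 0 + 1(133.8) = 133.8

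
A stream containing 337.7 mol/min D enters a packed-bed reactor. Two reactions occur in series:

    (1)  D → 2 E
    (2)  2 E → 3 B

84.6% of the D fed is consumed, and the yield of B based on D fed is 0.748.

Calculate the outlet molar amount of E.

403 mol/min

Conversion of D: D consumed = 1ξ₁ = 0.846 × 337.7 → ξ₁ = 285.7 mol/min.
Yield of B: 3ξ₂ / 337.7 = 0.748 → ξ₂ = 84.2 mol/min.
Outlet amounts (n = n₀ + Σ ν·ξ):
  D: 337.7 − 1(285.7) = 52.01
  E: 0 + 2(285.7) − 2(84.2) = 403
  B: 0 + 3(84.2) = 252.6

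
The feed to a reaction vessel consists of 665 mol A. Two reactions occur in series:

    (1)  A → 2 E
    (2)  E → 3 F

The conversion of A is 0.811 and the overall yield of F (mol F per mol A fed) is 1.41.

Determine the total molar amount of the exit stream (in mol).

1830 mol

Conversion of A: A consumed = 1ξ₁ = 0.811 × 665 → ξ₁ = 539.3 mol.
Yield of F: 3ξ₂ / 665 = 1.41 → ξ₂ = 312.6 mol.
Outlet amounts (n = n₀ + Σ ν·ξ):
  A: 665 − 1(539.3) = 125.7
  E: 0 + 2(539.3) − 1(312.6) = 766.1
  F: 0 + 3(312.6) = 937.7
Total out = 125.7 + 766.1 + 937.7 = 1829 mol.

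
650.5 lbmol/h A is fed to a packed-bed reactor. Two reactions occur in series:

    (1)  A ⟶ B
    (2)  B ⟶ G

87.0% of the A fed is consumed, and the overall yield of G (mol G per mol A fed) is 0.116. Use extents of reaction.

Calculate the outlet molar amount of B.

Conversion of A: A consumed = 1ξ₁ = 0.87 × 650.5 → ξ₁ = 565.9 lbmol/h.
Yield of G: 1ξ₂ / 650.5 = 0.116 → ξ₂ = 75.46 lbmol/h.
Outlet amounts (n = n₀ + Σ ν·ξ):
  A: 650.5 − 1(565.9) = 84.57
  B: 0 + 1(565.9) − 1(75.46) = 490.5
  G: 0 + 1(75.46) = 75.46

490 lbmol/h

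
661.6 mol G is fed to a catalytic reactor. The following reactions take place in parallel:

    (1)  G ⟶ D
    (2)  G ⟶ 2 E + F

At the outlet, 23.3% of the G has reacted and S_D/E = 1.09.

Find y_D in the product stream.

0.139

Conversion of G: G consumed = 0.233 × 661.6 = 154.2 mol = 1ξ₁ + 1ξ₂.
Selectivity: 1ξ₁ / (2ξ₂) = 1.09 → ξ₁ = 2.18 ξ₂.
Substitute: (1·2.18 + 1) ξ₂ = 154.2 → ξ₂ = 48.48 mol, ξ₁ = 105.7 mol.
Outlet amounts (n = n₀ + Σ ν·ξ):
  G: 661.6 − 1(105.7) − 1(48.48) = 507.4
  D: 0 + 1(105.7) = 105.7
  E: 0 + 2(48.48) = 96.95
  F: 0 + 1(48.48) = 48.48
Total out = 758.6 mol; y_D = 105.7 / 758.6 = 0.1393.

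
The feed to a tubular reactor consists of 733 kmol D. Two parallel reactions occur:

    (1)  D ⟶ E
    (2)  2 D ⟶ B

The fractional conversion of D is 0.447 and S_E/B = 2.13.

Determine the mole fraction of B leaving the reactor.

Conversion of D: D consumed = 0.447 × 733 = 327.7 kmol = 1ξ₁ + 2ξ₂.
Selectivity: 1ξ₁ / (1ξ₂) = 2.13 → ξ₁ = 2.13 ξ₂.
Substitute: (1·2.13 + 2) ξ₂ = 327.7 → ξ₂ = 79.33 kmol, ξ₁ = 169 kmol.
Outlet amounts (n = n₀ + Σ ν·ξ):
  D: 733 − 1(169) − 2(79.33) = 405.3
  E: 0 + 1(169) = 169
  B: 0 + 1(79.33) = 79.33
Total out = 653.7 kmol; y_B = 79.33 / 653.7 = 0.1214.

0.121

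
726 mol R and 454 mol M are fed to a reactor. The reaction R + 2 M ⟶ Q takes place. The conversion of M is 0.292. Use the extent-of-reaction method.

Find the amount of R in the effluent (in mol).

660 mol

M reacted = 0.292 × 454 = 132.6 mol; ν_M = −2, so ξ = 132.6/2 = 66.28 mol.
Outlet amounts (n = n₀ + ν ξ):
  R: 726 − 1(66.28) = 659.7
  M: 454 − 2(66.28) = 321.4
  Q: 0 + 1(66.28) = 66.28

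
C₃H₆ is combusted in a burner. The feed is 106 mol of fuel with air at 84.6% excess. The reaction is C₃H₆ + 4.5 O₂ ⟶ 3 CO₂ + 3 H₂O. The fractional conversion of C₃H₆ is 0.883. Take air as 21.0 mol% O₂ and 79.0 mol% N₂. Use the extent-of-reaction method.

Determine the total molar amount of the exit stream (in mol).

Stoichiometric O₂ = 4.5 × 106 = 477 mol; O₂ fed = 477 × 1.846 = 880.5 mol.
N₂ fed = 880.5 × 79/21 = 3313 mol.
Fuel reacted = 0.883 × 106 → ξ = 93.6 mol.
Outlet (n = n₀ + ν ξ):
  C₃H₆: 106 − 1(93.6) = 12.4
  O₂: 880.5 − 4.5(93.6) = 459.4
  N₂: 3313 (inert)
  CO₂: 0 + 3(93.6) = 280.8
  H₂O: 0 + 3(93.6) = 280.8
Total out = 12.4 + 459.4 + 3313 + 280.8 + 280.8 = 4346 mol.

4350 mol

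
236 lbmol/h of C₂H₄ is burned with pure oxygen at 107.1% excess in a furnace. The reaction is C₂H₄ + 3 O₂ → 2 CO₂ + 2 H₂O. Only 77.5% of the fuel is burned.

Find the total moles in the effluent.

1700 lbmol/h

Stoichiometric O₂ = 3 × 236 = 708 lbmol/h; O₂ fed = 708 × 2.071 = 1466 lbmol/h.
Fuel reacted = 0.775 × 236 → ξ = 182.9 lbmol/h.
Outlet (n = n₀ + ν ξ):
  C₂H₄: 236 − 1(182.9) = 53.1
  O₂: 1466 − 3(182.9) = 917.6
  CO₂: 0 + 2(182.9) = 365.8
  H₂O: 0 + 2(182.9) = 365.8
Total out = 53.1 + 917.6 + 365.8 + 365.8 = 1702 lbmol/h.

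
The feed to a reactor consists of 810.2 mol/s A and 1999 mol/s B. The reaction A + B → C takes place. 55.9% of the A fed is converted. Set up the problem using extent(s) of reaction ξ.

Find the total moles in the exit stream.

A reacted = 0.559 × 810.2 = 452.9 mol/s; ν_A = −1, so ξ = 452.9/1 = 452.9 mol/s.
Outlet amounts (n = n₀ + ν ξ):
  A: 810.2 − 1(452.9) = 357.3
  B: 1999 − 1(452.9) = 1546
  C: 0 + 1(452.9) = 452.9
Total out = 357.3 + 1546 + 452.9 = 2356 mol/s.

2360 mol/s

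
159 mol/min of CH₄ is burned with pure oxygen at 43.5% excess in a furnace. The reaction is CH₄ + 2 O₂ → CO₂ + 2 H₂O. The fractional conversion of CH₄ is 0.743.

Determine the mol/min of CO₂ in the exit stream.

Stoichiometric O₂ = 2 × 159 = 318 mol/min; O₂ fed = 318 × 1.435 = 456.3 mol/min.
Fuel reacted = 0.743 × 159 → ξ = 118.1 mol/min.
Outlet (n = n₀ + ν ξ):
  CH₄: 159 − 1(118.1) = 40.86
  O₂: 456.3 − 2(118.1) = 220.1
  CO₂: 0 + 1(118.1) = 118.1
  H₂O: 0 + 2(118.1) = 236.3

118 mol/min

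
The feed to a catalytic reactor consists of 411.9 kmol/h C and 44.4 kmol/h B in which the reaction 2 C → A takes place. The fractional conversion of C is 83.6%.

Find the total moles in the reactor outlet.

C reacted = 0.836 × 411.9 = 344.3 kmol/h; ν_C = −2, so ξ = 344.3/2 = 172.2 kmol/h.
Outlet amounts (n = n₀ + ν ξ):
  C: 411.9 − 2(172.2) = 67.55
  A: 0 + 1(172.2) = 172.2
  B: 44.4 (inert)
Total out = 67.55 + 172.2 + 44.4 = 284.1 kmol/h.

284 kmol/h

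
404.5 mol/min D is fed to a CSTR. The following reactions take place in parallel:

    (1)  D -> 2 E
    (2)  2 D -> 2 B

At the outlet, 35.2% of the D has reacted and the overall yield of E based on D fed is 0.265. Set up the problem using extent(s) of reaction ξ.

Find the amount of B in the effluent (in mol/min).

88.8 mol/min

Yield of E: 2ξ₁ / 404.5 = 0.265 → ξ₁ = 53.6 mol/min.
Conversion of D: 1ξ₁ + 2ξ₂ = 0.352 × 404.5 = 142.4 → ξ₂ = 44.39 mol/min.
Outlet amounts (n = n₀ + Σ ν·ξ):
  D: 404.5 − 1(53.6) − 2(44.39) = 262.1
  E: 0 + 2(53.6) = 107.2
  B: 0 + 2(44.39) = 88.79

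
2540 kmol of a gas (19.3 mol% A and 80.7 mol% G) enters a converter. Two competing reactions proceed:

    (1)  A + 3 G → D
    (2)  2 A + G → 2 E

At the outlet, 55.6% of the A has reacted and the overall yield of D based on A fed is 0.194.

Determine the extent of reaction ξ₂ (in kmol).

ξ₂ = 88.7 kmol

Yield of D: 1ξ₁ / 490.2 = 0.194 → ξ₁ = 95.1 kmol.
Conversion of A: 1ξ₁ + 2ξ₂ = 0.556 × 490.2 = 272.6 → ξ₂ = 88.73 kmol.
Outlet amounts (n = n₀ + Σ ν·ξ):
  A: 490.2 − 1(95.1) − 2(88.73) = 217.7
  G: 2050 − 3(95.1) − 1(88.73) = 1676
  D: 0 + 1(95.1) = 95.1
  E: 0 + 2(88.73) = 177.5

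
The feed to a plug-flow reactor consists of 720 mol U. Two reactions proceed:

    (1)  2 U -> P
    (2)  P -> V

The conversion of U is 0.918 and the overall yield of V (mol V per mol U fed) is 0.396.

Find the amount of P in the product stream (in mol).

Conversion of U: U consumed = 2ξ₁ = 0.918 × 720 → ξ₁ = 330.5 mol.
Yield of V: 1ξ₂ / 720 = 0.396 → ξ₂ = 285.1 mol.
Outlet amounts (n = n₀ + Σ ν·ξ):
  U: 720 − 2(330.5) = 59.04
  P: 0 + 1(330.5) − 1(285.1) = 45.36
  V: 0 + 1(285.1) = 285.1

45.4 mol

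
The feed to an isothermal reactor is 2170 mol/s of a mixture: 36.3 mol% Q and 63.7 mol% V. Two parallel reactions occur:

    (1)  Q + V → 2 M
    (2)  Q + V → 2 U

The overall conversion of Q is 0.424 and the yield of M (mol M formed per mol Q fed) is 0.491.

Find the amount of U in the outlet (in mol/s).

Yield of M: 2ξ₁ / 787.7 = 0.491 → ξ₁ = 193.4 mol/s.
Conversion of Q: 1ξ₁ + 1ξ₂ = 0.424 × 787.7 = 334 → ξ₂ = 140.6 mol/s.
Outlet amounts (n = n₀ + Σ ν·ξ):
  Q: 787.7 − 1(193.4) − 1(140.6) = 453.7
  V: 1382 − 1(193.4) − 1(140.6) = 1048
  M: 0 + 2(193.4) = 386.8
  U: 0 + 2(140.6) = 281.2

281 mol/s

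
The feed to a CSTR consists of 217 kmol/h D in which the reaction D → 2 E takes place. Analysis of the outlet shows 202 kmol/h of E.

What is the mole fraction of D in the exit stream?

For E: n = n₀ + 2ξ → 202 = 0 + 2ξ, giving ξ = 101 kmol/h.
Outlet amounts (n = n₀ + ν ξ):
  D: 217 − 1(101) = 116
  E: 0 + 2(101) = 202
Total out = 318 kmol/h; y_D = 116 / 318 = 0.3648.

0.365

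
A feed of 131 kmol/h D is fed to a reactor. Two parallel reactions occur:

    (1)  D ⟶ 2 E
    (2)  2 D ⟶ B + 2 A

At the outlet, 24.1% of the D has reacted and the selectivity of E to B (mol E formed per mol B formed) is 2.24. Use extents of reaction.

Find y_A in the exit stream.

0.133

Conversion of D: D consumed = 0.241 × 131 = 31.57 kmol/h = 1ξ₁ + 2ξ₂.
Selectivity: 2ξ₁ / (1ξ₂) = 2.24 → ξ₁ = 1.12 ξ₂.
Substitute: (1·1.12 + 2) ξ₂ = 31.57 → ξ₂ = 10.12 kmol/h, ξ₁ = 11.33 kmol/h.
Outlet amounts (n = n₀ + Σ ν·ξ):
  D: 131 − 1(11.33) − 2(10.12) = 99.43
  E: 0 + 2(11.33) = 22.67
  B: 0 + 1(10.12) = 10.12
  A: 0 + 2(10.12) = 20.24
Total out = 152.5 kmol/h; y_A = 20.24 / 152.5 = 0.1327.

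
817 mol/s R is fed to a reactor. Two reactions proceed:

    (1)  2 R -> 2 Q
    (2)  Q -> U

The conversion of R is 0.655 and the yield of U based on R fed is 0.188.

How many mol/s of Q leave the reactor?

Conversion of R: R consumed = 2ξ₁ = 0.655 × 817 → ξ₁ = 267.6 mol/s.
Yield of U: 1ξ₂ / 817 = 0.188 → ξ₂ = 153.6 mol/s.
Outlet amounts (n = n₀ + Σ ν·ξ):
  R: 817 − 2(267.6) = 281.9
  Q: 0 + 2(267.6) − 1(153.6) = 381.5
  U: 0 + 1(153.6) = 153.6

382 mol/s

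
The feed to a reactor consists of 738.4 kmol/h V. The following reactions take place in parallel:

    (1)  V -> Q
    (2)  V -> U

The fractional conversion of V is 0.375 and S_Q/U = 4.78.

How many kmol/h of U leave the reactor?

47.9 kmol/h

Conversion of V: V consumed = 0.375 × 738.4 = 276.9 kmol/h = 1ξ₁ + 1ξ₂.
Selectivity: 1ξ₁ / (1ξ₂) = 4.78 → ξ₁ = 4.78 ξ₂.
Substitute: (1·4.78 + 1) ξ₂ = 276.9 → ξ₂ = 47.91 kmol/h, ξ₁ = 229 kmol/h.
Outlet amounts (n = n₀ + Σ ν·ξ):
  V: 738.4 − 1(229) − 1(47.91) = 461.5
  Q: 0 + 1(229) = 229
  U: 0 + 1(47.91) = 47.91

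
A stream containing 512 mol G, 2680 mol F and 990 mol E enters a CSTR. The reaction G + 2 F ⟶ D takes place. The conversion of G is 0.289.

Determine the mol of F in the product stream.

G reacted = 0.289 × 512 = 148 mol; ν_G = −1, so ξ = 148/1 = 148 mol.
Outlet amounts (n = n₀ + ν ξ):
  G: 512 − 1(148) = 364
  F: 2680 − 2(148) = 2384
  D: 0 + 1(148) = 148
  E: 990 (inert)

2380 mol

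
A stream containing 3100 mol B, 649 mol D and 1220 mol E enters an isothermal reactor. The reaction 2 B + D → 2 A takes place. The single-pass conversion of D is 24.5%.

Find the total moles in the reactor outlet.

D reacted = 0.245 × 649 = 159 mol; ν_D = −1, so ξ = 159/1 = 159 mol.
Outlet amounts (n = n₀ + ν ξ):
  B: 3100 − 2(159) = 2782
  D: 649 − 1(159) = 490
  A: 0 + 2(159) = 318
  E: 1220 (inert)
Total out = 2782 + 490 + 318 + 1220 = 4810 mol.

4810 mol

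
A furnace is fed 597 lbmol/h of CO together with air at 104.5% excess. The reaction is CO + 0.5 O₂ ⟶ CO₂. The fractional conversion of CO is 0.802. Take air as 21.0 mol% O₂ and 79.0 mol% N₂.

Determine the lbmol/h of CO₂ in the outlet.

Stoichiometric O₂ = 0.5 × 597 = 298.5 lbmol/h; O₂ fed = 298.5 × 2.045 = 610.4 lbmol/h.
N₂ fed = 610.4 × 79/21 = 2296 lbmol/h.
Fuel reacted = 0.802 × 597 → ξ = 478.8 lbmol/h.
Outlet (n = n₀ + ν ξ):
  CO: 597 − 1(478.8) = 118.2
  O₂: 610.4 − 0.5(478.8) = 371
  N₂: 2296 (inert)
  CO₂: 0 + 1(478.8) = 478.8

479 lbmol/h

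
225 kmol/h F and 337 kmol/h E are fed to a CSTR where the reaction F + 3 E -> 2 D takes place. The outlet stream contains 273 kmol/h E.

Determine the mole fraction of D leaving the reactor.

For E: n = n₀ − 3ξ → 273 = 337 − 3ξ, giving ξ = 21.33 kmol/h.
Outlet amounts (n = n₀ + ν ξ):
  F: 225 − 1(21.33) = 203.7
  E: 337 − 3(21.33) = 273
  D: 0 + 2(21.33) = 42.67
Total out = 519.3 kmol/h; y_D = 42.67 / 519.3 = 0.08216.

0.0822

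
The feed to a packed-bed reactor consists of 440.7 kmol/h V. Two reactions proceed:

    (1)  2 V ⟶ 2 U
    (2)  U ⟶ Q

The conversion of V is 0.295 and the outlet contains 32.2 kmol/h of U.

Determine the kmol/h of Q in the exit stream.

97.8 kmol/h

Conversion of V: V consumed = 2ξ₁ = 0.295 × 440.7 → ξ₁ = 65 kmol/h.
U balance: n_U = 0 + 2ξ₁ − 1ξ₂ = 32.2 → ξ₂ = (2·65 − 32.2)/1 = 97.81 kmol/h.
Outlet amounts (n = n₀ + Σ ν·ξ):
  V: 440.7 − 2(65) = 310.7
  U: 0 + 2(65) − 1(97.81) = 32.2
  Q: 0 + 1(97.81) = 97.81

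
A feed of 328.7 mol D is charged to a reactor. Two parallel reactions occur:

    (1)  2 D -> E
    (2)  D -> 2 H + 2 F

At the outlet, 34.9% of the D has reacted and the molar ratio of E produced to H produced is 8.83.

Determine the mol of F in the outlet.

Conversion of D: D consumed = 0.349 × 328.7 = 114.7 mol = 2ξ₁ + 1ξ₂.
Selectivity: 1ξ₁ / (2ξ₂) = 8.83 → ξ₁ = 17.66 ξ₂.
Substitute: (2·17.66 + 1) ξ₂ = 114.7 → ξ₂ = 3.158 mol, ξ₁ = 55.78 mol.
Outlet amounts (n = n₀ + Σ ν·ξ):
  D: 328.7 − 2(55.78) − 1(3.158) = 214
  E: 0 + 1(55.78) = 55.78
  H: 0 + 2(3.158) = 6.317
  F: 0 + 2(3.158) = 6.317

6.32 mol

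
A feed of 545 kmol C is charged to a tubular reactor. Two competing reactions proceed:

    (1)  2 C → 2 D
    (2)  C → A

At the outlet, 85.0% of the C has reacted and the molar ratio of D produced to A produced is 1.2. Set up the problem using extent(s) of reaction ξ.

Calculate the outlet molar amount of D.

253 kmol

Conversion of C: C consumed = 0.85 × 545 = 463.2 kmol = 2ξ₁ + 1ξ₂.
Selectivity: 2ξ₁ / (1ξ₂) = 1.2 → ξ₁ = 0.6 ξ₂.
Substitute: (2·0.6 + 1) ξ₂ = 463.2 → ξ₂ = 210.6 kmol, ξ₁ = 126.3 kmol.
Outlet amounts (n = n₀ + Σ ν·ξ):
  C: 545 − 2(126.3) − 1(210.6) = 81.75
  D: 0 + 2(126.3) = 252.7
  A: 0 + 1(210.6) = 210.6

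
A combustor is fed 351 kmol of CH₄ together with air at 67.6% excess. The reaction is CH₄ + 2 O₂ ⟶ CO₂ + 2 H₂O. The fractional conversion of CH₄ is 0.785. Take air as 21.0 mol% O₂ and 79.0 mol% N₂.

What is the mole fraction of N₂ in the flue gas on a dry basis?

Stoichiometric O₂ = 2 × 351 = 702 kmol; O₂ fed = 702 × 1.676 = 1177 kmol.
N₂ fed = 1177 × 79/21 = 4426 kmol.
Fuel reacted = 0.785 × 351 → ξ = 275.5 kmol.
Outlet (n = n₀ + ν ξ):
  CH₄: 351 − 1(275.5) = 75.46
  O₂: 1177 − 2(275.5) = 625.5
  N₂: 4426 (inert)
  CO₂: 0 + 1(275.5) = 275.5
  H₂O: 0 + 2(275.5) = 551.1
Dry total = 5403 kmol; y_N₂ (dry) = 4426 / 5403 = 0.8193.

0.819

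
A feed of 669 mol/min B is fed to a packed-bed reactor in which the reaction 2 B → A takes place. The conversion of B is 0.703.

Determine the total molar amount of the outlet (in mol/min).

B reacted = 0.703 × 669 = 470.3 mol/min; ν_B = −2, so ξ = 470.3/2 = 235.2 mol/min.
Outlet amounts (n = n₀ + ν ξ):
  B: 669 − 2(235.2) = 198.7
  A: 0 + 1(235.2) = 235.2
Total out = 198.7 + 235.2 = 433.8 mol/min.

434 mol/min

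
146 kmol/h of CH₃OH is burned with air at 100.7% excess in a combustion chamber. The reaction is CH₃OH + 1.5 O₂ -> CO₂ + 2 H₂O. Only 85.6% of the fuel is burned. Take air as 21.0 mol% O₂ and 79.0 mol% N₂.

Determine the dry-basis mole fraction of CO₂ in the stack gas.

Stoichiometric O₂ = 1.5 × 146 = 219 kmol/h; O₂ fed = 219 × 2.007 = 439.5 kmol/h.
N₂ fed = 439.5 × 79/21 = 1653 kmol/h.
Fuel reacted = 0.856 × 146 → ξ = 125 kmol/h.
Outlet (n = n₀ + ν ξ):
  CH₃OH: 146 − 1(125) = 21.02
  O₂: 439.5 − 1.5(125) = 252.1
  N₂: 1653 (inert)
  CO₂: 0 + 1(125) = 125
  H₂O: 0 + 2(125) = 250
Dry total = 2052 kmol/h; y_CO₂ (dry) = 125 / 2052 = 0.06092.

0.0609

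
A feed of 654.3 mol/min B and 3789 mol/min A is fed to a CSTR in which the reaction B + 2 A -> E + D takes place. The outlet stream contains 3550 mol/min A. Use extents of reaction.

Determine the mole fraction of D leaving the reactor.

For A: n = n₀ − 2ξ → 3550 = 3789 − 2ξ, giving ξ = 119.5 mol/min.
Outlet amounts (n = n₀ + ν ξ):
  B: 654.3 − 1(119.5) = 534.8
  A: 3789 − 2(119.5) = 3550
  E: 0 + 1(119.5) = 119.5
  D: 0 + 1(119.5) = 119.5
Total out = 4324 mol/min; y_D = 119.5 / 4324 = 0.02764.

0.0276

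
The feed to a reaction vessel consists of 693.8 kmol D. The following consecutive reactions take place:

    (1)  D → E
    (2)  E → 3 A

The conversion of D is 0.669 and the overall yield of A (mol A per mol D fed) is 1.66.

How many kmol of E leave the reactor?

Conversion of D: D consumed = 1ξ₁ = 0.669 × 693.8 → ξ₁ = 464.2 kmol.
Yield of A: 3ξ₂ / 693.8 = 1.66 → ξ₂ = 383.9 kmol.
Outlet amounts (n = n₀ + Σ ν·ξ):
  D: 693.8 − 1(464.2) = 229.6
  E: 0 + 1(464.2) − 1(383.9) = 80.25
  A: 0 + 3(383.9) = 1152

80.2 kmol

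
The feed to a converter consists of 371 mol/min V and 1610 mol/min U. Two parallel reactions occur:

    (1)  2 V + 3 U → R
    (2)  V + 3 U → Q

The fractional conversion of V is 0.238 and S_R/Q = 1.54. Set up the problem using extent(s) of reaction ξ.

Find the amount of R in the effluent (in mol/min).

Conversion of V: V consumed = 0.238 × 371 = 88.3 mol/min = 2ξ₁ + 1ξ₂.
Selectivity: 1ξ₁ / (1ξ₂) = 1.54 → ξ₁ = 1.54 ξ₂.
Substitute: (2·1.54 + 1) ξ₂ = 88.3 → ξ₂ = 21.64 mol/min, ξ₁ = 33.33 mol/min.
Outlet amounts (n = n₀ + Σ ν·ξ):
  V: 371 − 2(33.33) − 1(21.64) = 282.7
  U: 1610 − 3(33.33) − 3(21.64) = 1445
  R: 0 + 1(33.33) = 33.33
  Q: 0 + 1(21.64) = 21.64

33.3 mol/min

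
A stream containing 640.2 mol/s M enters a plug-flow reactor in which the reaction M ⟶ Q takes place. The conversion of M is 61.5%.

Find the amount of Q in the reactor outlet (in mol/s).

394 mol/s

M reacted = 0.615 × 640.2 = 393.7 mol/s; ν_M = −1, so ξ = 393.7/1 = 393.7 mol/s.
Outlet amounts (n = n₀ + ν ξ):
  M: 640.2 − 1(393.7) = 246.5
  Q: 0 + 1(393.7) = 393.7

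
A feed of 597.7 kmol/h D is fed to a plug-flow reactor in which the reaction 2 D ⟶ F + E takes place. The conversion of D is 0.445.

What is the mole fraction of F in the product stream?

D reacted = 0.445 × 597.7 = 266 kmol/h; ν_D = −2, so ξ = 266/2 = 133 kmol/h.
Outlet amounts (n = n₀ + ν ξ):
  D: 597.7 − 2(133) = 331.7
  F: 0 + 1(133) = 133
  E: 0 + 1(133) = 133
Total out = 597.7 kmol/h; y_F = 133 / 597.7 = 0.2225.

0.223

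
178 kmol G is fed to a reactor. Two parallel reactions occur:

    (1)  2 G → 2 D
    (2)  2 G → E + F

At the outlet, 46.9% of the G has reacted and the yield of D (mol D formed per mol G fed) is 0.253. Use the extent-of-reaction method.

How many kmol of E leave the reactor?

Yield of D: 2ξ₁ / 178 = 0.253 → ξ₁ = 22.52 kmol.
Conversion of G: 2ξ₁ + 2ξ₂ = 0.469 × 178 = 83.48 → ξ₂ = 19.22 kmol.
Outlet amounts (n = n₀ + Σ ν·ξ):
  G: 178 − 2(22.52) − 2(19.22) = 94.52
  D: 0 + 2(22.52) = 45.03
  E: 0 + 1(19.22) = 19.22
  F: 0 + 1(19.22) = 19.22

19.2 kmol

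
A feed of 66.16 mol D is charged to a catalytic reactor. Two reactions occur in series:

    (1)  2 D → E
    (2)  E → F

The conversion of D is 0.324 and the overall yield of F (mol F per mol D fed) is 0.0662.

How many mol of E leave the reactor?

6.34 mol

Conversion of D: D consumed = 2ξ₁ = 0.324 × 66.16 → ξ₁ = 10.72 mol.
Yield of F: 1ξ₂ / 66.16 = 0.0662 → ξ₂ = 4.38 mol.
Outlet amounts (n = n₀ + Σ ν·ξ):
  D: 66.16 − 2(10.72) = 44.72
  E: 0 + 1(10.72) − 1(4.38) = 6.338
  F: 0 + 1(4.38) = 4.38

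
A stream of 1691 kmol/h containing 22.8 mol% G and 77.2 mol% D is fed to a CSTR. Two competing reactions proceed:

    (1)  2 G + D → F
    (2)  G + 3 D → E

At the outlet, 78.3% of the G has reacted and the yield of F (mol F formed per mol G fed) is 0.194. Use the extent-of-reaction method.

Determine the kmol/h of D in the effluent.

Yield of F: 1ξ₁ / 385.5 = 0.194 → ξ₁ = 74.8 kmol/h.
Conversion of G: 2ξ₁ + 1ξ₂ = 0.783 × 385.5 = 301.9 → ξ₂ = 152.3 kmol/h.
Outlet amounts (n = n₀ + Σ ν·ξ):
  G: 385.5 − 2(74.8) − 1(152.3) = 83.66
  D: 1305 − 1(74.8) − 3(152.3) = 773.8
  F: 0 + 1(74.8) = 74.8
  E: 0 + 1(152.3) = 152.3

774 kmol/h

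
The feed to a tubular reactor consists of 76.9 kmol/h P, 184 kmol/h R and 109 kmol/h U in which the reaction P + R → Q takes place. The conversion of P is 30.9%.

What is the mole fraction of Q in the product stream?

P reacted = 0.309 × 76.9 = 23.76 kmol/h; ν_P = −1, so ξ = 23.76/1 = 23.76 kmol/h.
Outlet amounts (n = n₀ + ν ξ):
  P: 76.9 − 1(23.76) = 53.14
  R: 184 − 1(23.76) = 160.2
  Q: 0 + 1(23.76) = 23.76
  U: 109 (inert)
Total out = 346.1 kmol/h; y_Q = 23.76 / 346.1 = 0.06865.

0.0686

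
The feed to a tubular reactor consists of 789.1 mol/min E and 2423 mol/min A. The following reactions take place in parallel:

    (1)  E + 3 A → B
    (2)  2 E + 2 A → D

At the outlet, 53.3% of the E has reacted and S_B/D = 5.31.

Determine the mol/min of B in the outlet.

306 mol/min

Conversion of E: E consumed = 0.533 × 789.1 = 420.6 mol/min = 1ξ₁ + 2ξ₂.
Selectivity: 1ξ₁ / (1ξ₂) = 5.31 → ξ₁ = 5.31 ξ₂.
Substitute: (1·5.31 + 2) ξ₂ = 420.6 → ξ₂ = 57.54 mol/min, ξ₁ = 305.5 mol/min.
Outlet amounts (n = n₀ + Σ ν·ξ):
  E: 789.1 − 1(305.5) − 2(57.54) = 368.5
  A: 2423 − 3(305.5) − 2(57.54) = 1391
  B: 0 + 1(305.5) = 305.5
  D: 0 + 1(57.54) = 57.54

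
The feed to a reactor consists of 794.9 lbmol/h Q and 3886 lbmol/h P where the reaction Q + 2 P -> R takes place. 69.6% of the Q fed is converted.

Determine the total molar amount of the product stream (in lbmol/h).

Q reacted = 0.696 × 794.9 = 553.3 lbmol/h; ν_Q = −1, so ξ = 553.3/1 = 553.3 lbmol/h.
Outlet amounts (n = n₀ + ν ξ):
  Q: 794.9 − 1(553.3) = 241.6
  P: 3886 − 2(553.3) = 2779
  R: 0 + 1(553.3) = 553.3
Total out = 241.6 + 2779 + 553.3 = 3574 lbmol/h.

3570 lbmol/h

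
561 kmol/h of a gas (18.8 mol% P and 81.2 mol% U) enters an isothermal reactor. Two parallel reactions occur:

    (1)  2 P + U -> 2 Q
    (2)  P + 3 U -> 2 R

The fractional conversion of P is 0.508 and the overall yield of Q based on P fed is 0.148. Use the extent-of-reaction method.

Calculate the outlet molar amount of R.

Yield of Q: 2ξ₁ / 105.5 = 0.148 → ξ₁ = 7.805 kmol/h.
Conversion of P: 2ξ₁ + 1ξ₂ = 0.508 × 105.5 = 53.58 → ξ₂ = 37.97 kmol/h.
Outlet amounts (n = n₀ + Σ ν·ξ):
  P: 105.5 − 2(7.805) − 1(37.97) = 51.89
  U: 455.5 − 1(7.805) − 3(37.97) = 333.8
  Q: 0 + 2(7.805) = 15.61
  R: 0 + 2(37.97) = 75.94

75.9 kmol/h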